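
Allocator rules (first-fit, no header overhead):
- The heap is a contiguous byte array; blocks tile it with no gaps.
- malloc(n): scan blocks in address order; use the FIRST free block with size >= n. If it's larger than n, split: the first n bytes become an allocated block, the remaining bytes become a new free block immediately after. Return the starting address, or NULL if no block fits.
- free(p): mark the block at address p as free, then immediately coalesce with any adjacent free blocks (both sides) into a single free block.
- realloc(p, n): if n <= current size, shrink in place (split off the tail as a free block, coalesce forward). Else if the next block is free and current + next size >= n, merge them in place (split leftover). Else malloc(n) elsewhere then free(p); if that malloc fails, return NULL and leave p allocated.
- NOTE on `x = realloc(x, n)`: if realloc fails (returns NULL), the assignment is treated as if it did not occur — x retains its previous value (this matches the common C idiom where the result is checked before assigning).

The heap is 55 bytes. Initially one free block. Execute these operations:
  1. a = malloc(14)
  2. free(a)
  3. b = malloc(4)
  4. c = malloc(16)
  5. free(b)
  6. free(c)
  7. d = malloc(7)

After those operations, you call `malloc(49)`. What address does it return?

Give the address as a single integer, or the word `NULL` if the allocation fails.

Answer: NULL

Derivation:
Op 1: a = malloc(14) -> a = 0; heap: [0-13 ALLOC][14-54 FREE]
Op 2: free(a) -> (freed a); heap: [0-54 FREE]
Op 3: b = malloc(4) -> b = 0; heap: [0-3 ALLOC][4-54 FREE]
Op 4: c = malloc(16) -> c = 4; heap: [0-3 ALLOC][4-19 ALLOC][20-54 FREE]
Op 5: free(b) -> (freed b); heap: [0-3 FREE][4-19 ALLOC][20-54 FREE]
Op 6: free(c) -> (freed c); heap: [0-54 FREE]
Op 7: d = malloc(7) -> d = 0; heap: [0-6 ALLOC][7-54 FREE]
malloc(49): first-fit scan over [0-6 ALLOC][7-54 FREE] -> NULL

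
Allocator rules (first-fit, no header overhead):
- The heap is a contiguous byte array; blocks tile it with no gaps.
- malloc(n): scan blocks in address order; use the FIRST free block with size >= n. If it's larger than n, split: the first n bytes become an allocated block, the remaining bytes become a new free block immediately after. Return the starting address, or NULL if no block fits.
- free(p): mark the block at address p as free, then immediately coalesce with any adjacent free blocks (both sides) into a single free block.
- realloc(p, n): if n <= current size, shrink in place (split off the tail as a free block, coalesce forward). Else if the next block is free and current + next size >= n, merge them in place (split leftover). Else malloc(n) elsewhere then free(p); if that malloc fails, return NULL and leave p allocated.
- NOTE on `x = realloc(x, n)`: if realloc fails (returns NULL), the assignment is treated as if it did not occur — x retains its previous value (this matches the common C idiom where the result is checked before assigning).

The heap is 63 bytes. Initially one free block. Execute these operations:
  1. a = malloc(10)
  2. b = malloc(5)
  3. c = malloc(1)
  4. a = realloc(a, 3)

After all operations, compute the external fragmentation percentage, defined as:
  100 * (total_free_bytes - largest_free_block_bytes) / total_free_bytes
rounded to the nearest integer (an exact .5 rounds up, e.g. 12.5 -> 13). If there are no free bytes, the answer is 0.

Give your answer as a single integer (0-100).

Answer: 13

Derivation:
Op 1: a = malloc(10) -> a = 0; heap: [0-9 ALLOC][10-62 FREE]
Op 2: b = malloc(5) -> b = 10; heap: [0-9 ALLOC][10-14 ALLOC][15-62 FREE]
Op 3: c = malloc(1) -> c = 15; heap: [0-9 ALLOC][10-14 ALLOC][15-15 ALLOC][16-62 FREE]
Op 4: a = realloc(a, 3) -> a = 0; heap: [0-2 ALLOC][3-9 FREE][10-14 ALLOC][15-15 ALLOC][16-62 FREE]
Free blocks: [7 47] total_free=54 largest=47 -> 100*(54-47)/54 = 700/54 ≈ 12.963 -> rounds to 13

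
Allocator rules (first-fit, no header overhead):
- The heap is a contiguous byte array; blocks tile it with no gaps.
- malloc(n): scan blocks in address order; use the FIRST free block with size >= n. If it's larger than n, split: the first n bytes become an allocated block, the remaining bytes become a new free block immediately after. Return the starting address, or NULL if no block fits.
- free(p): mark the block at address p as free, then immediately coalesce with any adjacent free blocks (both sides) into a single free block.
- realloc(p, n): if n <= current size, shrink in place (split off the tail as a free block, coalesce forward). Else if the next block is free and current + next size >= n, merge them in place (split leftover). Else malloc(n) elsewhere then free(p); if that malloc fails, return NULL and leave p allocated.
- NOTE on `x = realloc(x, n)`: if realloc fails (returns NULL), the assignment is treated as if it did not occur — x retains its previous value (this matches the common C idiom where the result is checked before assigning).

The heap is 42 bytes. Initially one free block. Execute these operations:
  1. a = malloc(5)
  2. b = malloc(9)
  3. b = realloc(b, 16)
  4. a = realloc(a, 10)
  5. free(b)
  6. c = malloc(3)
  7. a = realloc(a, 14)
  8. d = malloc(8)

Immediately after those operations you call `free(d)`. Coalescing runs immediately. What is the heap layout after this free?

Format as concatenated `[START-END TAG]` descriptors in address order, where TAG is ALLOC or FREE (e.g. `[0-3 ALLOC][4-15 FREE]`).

Answer: [0-2 ALLOC][3-20 FREE][21-34 ALLOC][35-41 FREE]

Derivation:
Op 1: a = malloc(5) -> a = 0; heap: [0-4 ALLOC][5-41 FREE]
Op 2: b = malloc(9) -> b = 5; heap: [0-4 ALLOC][5-13 ALLOC][14-41 FREE]
Op 3: b = realloc(b, 16) -> b = 5; heap: [0-4 ALLOC][5-20 ALLOC][21-41 FREE]
Op 4: a = realloc(a, 10) -> a = 21; heap: [0-4 FREE][5-20 ALLOC][21-30 ALLOC][31-41 FREE]
Op 5: free(b) -> (freed b); heap: [0-20 FREE][21-30 ALLOC][31-41 FREE]
Op 6: c = malloc(3) -> c = 0; heap: [0-2 ALLOC][3-20 FREE][21-30 ALLOC][31-41 FREE]
Op 7: a = realloc(a, 14) -> a = 21; heap: [0-2 ALLOC][3-20 FREE][21-34 ALLOC][35-41 FREE]
Op 8: d = malloc(8) -> d = 3; heap: [0-2 ALLOC][3-10 ALLOC][11-20 FREE][21-34 ALLOC][35-41 FREE]
free(d): d = 3 -> block [3-10 ALLOC]; mark free, coalesce with adjacent free neighbors -> [0-2 ALLOC][3-20 FREE][21-34 ALLOC][35-41 FREE]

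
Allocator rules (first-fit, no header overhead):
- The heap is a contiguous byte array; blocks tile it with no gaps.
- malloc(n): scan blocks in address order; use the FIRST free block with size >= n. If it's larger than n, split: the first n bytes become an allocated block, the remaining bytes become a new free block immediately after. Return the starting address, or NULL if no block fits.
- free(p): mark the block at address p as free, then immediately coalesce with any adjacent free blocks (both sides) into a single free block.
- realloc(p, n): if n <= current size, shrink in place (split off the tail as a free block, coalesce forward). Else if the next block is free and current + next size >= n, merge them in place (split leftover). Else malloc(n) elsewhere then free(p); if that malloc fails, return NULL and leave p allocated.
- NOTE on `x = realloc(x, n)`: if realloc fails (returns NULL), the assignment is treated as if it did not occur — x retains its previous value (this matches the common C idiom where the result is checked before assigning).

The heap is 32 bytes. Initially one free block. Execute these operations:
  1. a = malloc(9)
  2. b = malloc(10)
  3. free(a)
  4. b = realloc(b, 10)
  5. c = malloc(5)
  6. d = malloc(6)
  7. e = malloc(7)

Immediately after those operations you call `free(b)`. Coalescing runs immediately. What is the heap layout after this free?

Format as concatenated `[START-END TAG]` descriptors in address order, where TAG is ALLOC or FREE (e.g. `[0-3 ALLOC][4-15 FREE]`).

Op 1: a = malloc(9) -> a = 0; heap: [0-8 ALLOC][9-31 FREE]
Op 2: b = malloc(10) -> b = 9; heap: [0-8 ALLOC][9-18 ALLOC][19-31 FREE]
Op 3: free(a) -> (freed a); heap: [0-8 FREE][9-18 ALLOC][19-31 FREE]
Op 4: b = realloc(b, 10) -> b = 9; heap: [0-8 FREE][9-18 ALLOC][19-31 FREE]
Op 5: c = malloc(5) -> c = 0; heap: [0-4 ALLOC][5-8 FREE][9-18 ALLOC][19-31 FREE]
Op 6: d = malloc(6) -> d = 19; heap: [0-4 ALLOC][5-8 FREE][9-18 ALLOC][19-24 ALLOC][25-31 FREE]
Op 7: e = malloc(7) -> e = 25; heap: [0-4 ALLOC][5-8 FREE][9-18 ALLOC][19-24 ALLOC][25-31 ALLOC]
free(b): b = 9 -> block [9-18 ALLOC]; mark free, coalesce with adjacent free neighbors -> [0-4 ALLOC][5-18 FREE][19-24 ALLOC][25-31 ALLOC]

Answer: [0-4 ALLOC][5-18 FREE][19-24 ALLOC][25-31 ALLOC]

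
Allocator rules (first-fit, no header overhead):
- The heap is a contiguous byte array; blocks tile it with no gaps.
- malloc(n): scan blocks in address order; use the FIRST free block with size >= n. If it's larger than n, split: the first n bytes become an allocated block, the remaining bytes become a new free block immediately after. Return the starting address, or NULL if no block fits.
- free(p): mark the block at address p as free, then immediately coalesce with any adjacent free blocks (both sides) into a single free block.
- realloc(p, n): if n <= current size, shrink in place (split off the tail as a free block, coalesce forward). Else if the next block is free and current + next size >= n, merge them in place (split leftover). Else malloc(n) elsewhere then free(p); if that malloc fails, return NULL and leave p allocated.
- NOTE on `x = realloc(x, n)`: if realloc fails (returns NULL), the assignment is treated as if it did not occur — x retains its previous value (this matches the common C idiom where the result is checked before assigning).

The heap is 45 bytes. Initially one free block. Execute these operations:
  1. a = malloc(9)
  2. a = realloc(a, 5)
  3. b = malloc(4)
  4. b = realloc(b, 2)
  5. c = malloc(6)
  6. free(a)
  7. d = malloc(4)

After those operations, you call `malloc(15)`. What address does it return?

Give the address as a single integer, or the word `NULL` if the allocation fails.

Op 1: a = malloc(9) -> a = 0; heap: [0-8 ALLOC][9-44 FREE]
Op 2: a = realloc(a, 5) -> a = 0; heap: [0-4 ALLOC][5-44 FREE]
Op 3: b = malloc(4) -> b = 5; heap: [0-4 ALLOC][5-8 ALLOC][9-44 FREE]
Op 4: b = realloc(b, 2) -> b = 5; heap: [0-4 ALLOC][5-6 ALLOC][7-44 FREE]
Op 5: c = malloc(6) -> c = 7; heap: [0-4 ALLOC][5-6 ALLOC][7-12 ALLOC][13-44 FREE]
Op 6: free(a) -> (freed a); heap: [0-4 FREE][5-6 ALLOC][7-12 ALLOC][13-44 FREE]
Op 7: d = malloc(4) -> d = 0; heap: [0-3 ALLOC][4-4 FREE][5-6 ALLOC][7-12 ALLOC][13-44 FREE]
malloc(15): first-fit scan over [0-3 ALLOC][4-4 FREE][5-6 ALLOC][7-12 ALLOC][13-44 FREE] -> 13

Answer: 13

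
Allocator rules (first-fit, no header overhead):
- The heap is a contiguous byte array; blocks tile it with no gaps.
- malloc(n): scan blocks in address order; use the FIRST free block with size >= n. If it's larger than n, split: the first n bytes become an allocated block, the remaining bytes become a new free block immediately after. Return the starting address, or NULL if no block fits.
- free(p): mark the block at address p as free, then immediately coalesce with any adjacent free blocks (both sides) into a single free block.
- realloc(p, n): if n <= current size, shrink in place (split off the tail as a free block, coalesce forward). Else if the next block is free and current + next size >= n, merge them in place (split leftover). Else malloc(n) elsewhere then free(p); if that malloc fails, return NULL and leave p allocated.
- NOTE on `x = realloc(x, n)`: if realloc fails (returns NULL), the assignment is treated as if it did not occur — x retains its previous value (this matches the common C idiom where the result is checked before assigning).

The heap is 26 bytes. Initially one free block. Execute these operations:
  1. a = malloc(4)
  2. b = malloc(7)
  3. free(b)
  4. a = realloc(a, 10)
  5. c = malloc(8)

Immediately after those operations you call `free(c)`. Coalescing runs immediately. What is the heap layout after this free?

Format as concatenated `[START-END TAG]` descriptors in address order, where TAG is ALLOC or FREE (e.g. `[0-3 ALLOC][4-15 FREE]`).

Answer: [0-9 ALLOC][10-25 FREE]

Derivation:
Op 1: a = malloc(4) -> a = 0; heap: [0-3 ALLOC][4-25 FREE]
Op 2: b = malloc(7) -> b = 4; heap: [0-3 ALLOC][4-10 ALLOC][11-25 FREE]
Op 3: free(b) -> (freed b); heap: [0-3 ALLOC][4-25 FREE]
Op 4: a = realloc(a, 10) -> a = 0; heap: [0-9 ALLOC][10-25 FREE]
Op 5: c = malloc(8) -> c = 10; heap: [0-9 ALLOC][10-17 ALLOC][18-25 FREE]
free(c): c = 10 -> block [10-17 ALLOC]; mark free, coalesce with adjacent free neighbors -> [0-9 ALLOC][10-25 FREE]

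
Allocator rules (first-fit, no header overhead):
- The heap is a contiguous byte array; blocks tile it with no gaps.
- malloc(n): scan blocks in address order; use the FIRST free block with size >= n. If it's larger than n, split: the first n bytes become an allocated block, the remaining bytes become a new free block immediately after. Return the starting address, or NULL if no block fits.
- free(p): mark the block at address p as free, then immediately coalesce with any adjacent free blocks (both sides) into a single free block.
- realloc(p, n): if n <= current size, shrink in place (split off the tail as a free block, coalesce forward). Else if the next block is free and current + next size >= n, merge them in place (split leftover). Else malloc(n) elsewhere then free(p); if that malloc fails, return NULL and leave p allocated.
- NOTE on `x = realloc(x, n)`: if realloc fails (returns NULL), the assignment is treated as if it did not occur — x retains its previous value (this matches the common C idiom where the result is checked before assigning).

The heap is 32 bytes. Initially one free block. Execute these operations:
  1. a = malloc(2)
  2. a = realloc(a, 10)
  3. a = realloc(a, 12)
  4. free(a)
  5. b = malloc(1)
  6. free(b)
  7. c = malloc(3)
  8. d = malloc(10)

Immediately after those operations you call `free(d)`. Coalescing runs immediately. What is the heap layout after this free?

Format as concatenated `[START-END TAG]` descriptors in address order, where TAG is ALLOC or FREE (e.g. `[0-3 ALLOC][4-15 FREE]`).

Answer: [0-2 ALLOC][3-31 FREE]

Derivation:
Op 1: a = malloc(2) -> a = 0; heap: [0-1 ALLOC][2-31 FREE]
Op 2: a = realloc(a, 10) -> a = 0; heap: [0-9 ALLOC][10-31 FREE]
Op 3: a = realloc(a, 12) -> a = 0; heap: [0-11 ALLOC][12-31 FREE]
Op 4: free(a) -> (freed a); heap: [0-31 FREE]
Op 5: b = malloc(1) -> b = 0; heap: [0-0 ALLOC][1-31 FREE]
Op 6: free(b) -> (freed b); heap: [0-31 FREE]
Op 7: c = malloc(3) -> c = 0; heap: [0-2 ALLOC][3-31 FREE]
Op 8: d = malloc(10) -> d = 3; heap: [0-2 ALLOC][3-12 ALLOC][13-31 FREE]
free(d): d = 3 -> block [3-12 ALLOC]; mark free, coalesce with adjacent free neighbors -> [0-2 ALLOC][3-31 FREE]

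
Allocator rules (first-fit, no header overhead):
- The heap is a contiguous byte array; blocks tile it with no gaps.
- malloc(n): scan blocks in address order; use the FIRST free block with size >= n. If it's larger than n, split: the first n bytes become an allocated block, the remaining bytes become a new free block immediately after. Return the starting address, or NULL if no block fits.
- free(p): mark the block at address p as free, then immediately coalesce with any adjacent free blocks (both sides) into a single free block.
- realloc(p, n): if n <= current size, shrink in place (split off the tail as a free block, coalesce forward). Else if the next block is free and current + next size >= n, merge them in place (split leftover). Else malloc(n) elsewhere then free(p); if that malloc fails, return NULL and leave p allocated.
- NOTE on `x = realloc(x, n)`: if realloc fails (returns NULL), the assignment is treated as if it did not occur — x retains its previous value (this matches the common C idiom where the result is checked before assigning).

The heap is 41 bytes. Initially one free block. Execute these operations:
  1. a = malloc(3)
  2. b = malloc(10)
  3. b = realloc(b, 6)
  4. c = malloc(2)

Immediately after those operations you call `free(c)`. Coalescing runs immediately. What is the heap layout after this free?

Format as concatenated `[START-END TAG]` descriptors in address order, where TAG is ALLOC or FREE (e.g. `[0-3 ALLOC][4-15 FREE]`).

Answer: [0-2 ALLOC][3-8 ALLOC][9-40 FREE]

Derivation:
Op 1: a = malloc(3) -> a = 0; heap: [0-2 ALLOC][3-40 FREE]
Op 2: b = malloc(10) -> b = 3; heap: [0-2 ALLOC][3-12 ALLOC][13-40 FREE]
Op 3: b = realloc(b, 6) -> b = 3; heap: [0-2 ALLOC][3-8 ALLOC][9-40 FREE]
Op 4: c = malloc(2) -> c = 9; heap: [0-2 ALLOC][3-8 ALLOC][9-10 ALLOC][11-40 FREE]
free(c): c = 9 -> block [9-10 ALLOC]; mark free, coalesce with adjacent free neighbors -> [0-2 ALLOC][3-8 ALLOC][9-40 FREE]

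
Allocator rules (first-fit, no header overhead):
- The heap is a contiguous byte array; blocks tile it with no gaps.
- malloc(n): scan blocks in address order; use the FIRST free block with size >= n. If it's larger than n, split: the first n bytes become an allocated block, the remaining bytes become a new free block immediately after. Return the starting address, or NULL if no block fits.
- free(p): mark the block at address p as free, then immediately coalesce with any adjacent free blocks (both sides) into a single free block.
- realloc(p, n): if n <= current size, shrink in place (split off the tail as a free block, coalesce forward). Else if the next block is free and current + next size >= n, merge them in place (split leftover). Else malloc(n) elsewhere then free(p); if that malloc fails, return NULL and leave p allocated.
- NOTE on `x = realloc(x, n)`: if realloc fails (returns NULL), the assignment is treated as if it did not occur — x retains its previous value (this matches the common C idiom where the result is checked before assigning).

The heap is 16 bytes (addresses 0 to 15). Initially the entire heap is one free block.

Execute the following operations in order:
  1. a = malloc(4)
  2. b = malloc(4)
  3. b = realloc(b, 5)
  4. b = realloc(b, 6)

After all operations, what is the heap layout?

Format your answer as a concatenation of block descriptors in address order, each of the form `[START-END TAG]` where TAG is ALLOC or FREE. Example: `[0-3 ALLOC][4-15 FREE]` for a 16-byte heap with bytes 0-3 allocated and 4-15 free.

Op 1: a = malloc(4) -> a = 0; heap: [0-3 ALLOC][4-15 FREE]
Op 2: b = malloc(4) -> b = 4; heap: [0-3 ALLOC][4-7 ALLOC][8-15 FREE]
Op 3: b = realloc(b, 5) -> b = 4; heap: [0-3 ALLOC][4-8 ALLOC][9-15 FREE]
Op 4: b = realloc(b, 6) -> b = 4; heap: [0-3 ALLOC][4-9 ALLOC][10-15 FREE]

Answer: [0-3 ALLOC][4-9 ALLOC][10-15 FREE]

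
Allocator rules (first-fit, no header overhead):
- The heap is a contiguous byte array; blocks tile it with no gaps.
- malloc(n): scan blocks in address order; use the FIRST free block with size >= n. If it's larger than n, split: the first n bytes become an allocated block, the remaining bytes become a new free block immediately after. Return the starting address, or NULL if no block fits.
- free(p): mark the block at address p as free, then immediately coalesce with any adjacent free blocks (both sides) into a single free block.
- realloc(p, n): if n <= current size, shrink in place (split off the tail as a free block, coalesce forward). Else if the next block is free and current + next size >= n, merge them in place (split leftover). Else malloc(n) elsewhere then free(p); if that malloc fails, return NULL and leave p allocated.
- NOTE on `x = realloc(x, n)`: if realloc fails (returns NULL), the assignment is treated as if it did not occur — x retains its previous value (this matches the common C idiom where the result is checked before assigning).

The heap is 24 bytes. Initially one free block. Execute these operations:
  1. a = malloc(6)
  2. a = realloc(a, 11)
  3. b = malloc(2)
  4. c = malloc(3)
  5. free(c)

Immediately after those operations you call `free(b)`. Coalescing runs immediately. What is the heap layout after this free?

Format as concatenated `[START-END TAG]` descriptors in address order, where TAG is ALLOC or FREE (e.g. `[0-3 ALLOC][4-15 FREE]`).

Answer: [0-10 ALLOC][11-23 FREE]

Derivation:
Op 1: a = malloc(6) -> a = 0; heap: [0-5 ALLOC][6-23 FREE]
Op 2: a = realloc(a, 11) -> a = 0; heap: [0-10 ALLOC][11-23 FREE]
Op 3: b = malloc(2) -> b = 11; heap: [0-10 ALLOC][11-12 ALLOC][13-23 FREE]
Op 4: c = malloc(3) -> c = 13; heap: [0-10 ALLOC][11-12 ALLOC][13-15 ALLOC][16-23 FREE]
Op 5: free(c) -> (freed c); heap: [0-10 ALLOC][11-12 ALLOC][13-23 FREE]
free(b): b = 11 -> block [11-12 ALLOC]; mark free, coalesce with adjacent free neighbors -> [0-10 ALLOC][11-23 FREE]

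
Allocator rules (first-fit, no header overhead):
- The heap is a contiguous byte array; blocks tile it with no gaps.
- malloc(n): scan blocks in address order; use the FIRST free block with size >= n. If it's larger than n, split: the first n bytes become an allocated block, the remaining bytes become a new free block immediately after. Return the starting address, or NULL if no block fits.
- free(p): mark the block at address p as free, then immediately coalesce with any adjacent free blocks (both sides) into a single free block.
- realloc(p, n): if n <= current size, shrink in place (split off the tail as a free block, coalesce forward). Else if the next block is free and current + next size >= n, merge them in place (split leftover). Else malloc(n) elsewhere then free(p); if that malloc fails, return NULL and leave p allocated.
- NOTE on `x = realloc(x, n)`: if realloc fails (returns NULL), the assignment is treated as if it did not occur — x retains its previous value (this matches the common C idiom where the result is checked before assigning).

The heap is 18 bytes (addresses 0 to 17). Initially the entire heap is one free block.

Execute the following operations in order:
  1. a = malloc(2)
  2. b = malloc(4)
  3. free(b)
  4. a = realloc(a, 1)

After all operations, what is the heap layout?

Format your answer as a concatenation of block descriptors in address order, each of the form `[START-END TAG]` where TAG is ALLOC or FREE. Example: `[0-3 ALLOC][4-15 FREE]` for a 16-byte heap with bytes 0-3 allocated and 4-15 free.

Op 1: a = malloc(2) -> a = 0; heap: [0-1 ALLOC][2-17 FREE]
Op 2: b = malloc(4) -> b = 2; heap: [0-1 ALLOC][2-5 ALLOC][6-17 FREE]
Op 3: free(b) -> (freed b); heap: [0-1 ALLOC][2-17 FREE]
Op 4: a = realloc(a, 1) -> a = 0; heap: [0-0 ALLOC][1-17 FREE]

Answer: [0-0 ALLOC][1-17 FREE]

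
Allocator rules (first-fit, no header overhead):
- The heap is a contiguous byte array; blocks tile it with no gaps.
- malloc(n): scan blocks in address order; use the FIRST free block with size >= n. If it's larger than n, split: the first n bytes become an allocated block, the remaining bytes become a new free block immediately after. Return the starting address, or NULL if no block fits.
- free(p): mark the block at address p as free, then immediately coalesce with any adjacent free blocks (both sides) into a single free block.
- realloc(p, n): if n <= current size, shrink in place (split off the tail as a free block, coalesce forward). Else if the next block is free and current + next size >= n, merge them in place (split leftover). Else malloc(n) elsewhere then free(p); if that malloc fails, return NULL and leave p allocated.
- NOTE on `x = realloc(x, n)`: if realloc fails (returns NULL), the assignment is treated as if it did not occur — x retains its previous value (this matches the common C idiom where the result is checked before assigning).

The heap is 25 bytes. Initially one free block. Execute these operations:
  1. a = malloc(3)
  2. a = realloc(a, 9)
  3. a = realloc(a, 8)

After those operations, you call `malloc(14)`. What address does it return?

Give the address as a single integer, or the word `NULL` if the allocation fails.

Answer: 8

Derivation:
Op 1: a = malloc(3) -> a = 0; heap: [0-2 ALLOC][3-24 FREE]
Op 2: a = realloc(a, 9) -> a = 0; heap: [0-8 ALLOC][9-24 FREE]
Op 3: a = realloc(a, 8) -> a = 0; heap: [0-7 ALLOC][8-24 FREE]
malloc(14): first-fit scan over [0-7 ALLOC][8-24 FREE] -> 8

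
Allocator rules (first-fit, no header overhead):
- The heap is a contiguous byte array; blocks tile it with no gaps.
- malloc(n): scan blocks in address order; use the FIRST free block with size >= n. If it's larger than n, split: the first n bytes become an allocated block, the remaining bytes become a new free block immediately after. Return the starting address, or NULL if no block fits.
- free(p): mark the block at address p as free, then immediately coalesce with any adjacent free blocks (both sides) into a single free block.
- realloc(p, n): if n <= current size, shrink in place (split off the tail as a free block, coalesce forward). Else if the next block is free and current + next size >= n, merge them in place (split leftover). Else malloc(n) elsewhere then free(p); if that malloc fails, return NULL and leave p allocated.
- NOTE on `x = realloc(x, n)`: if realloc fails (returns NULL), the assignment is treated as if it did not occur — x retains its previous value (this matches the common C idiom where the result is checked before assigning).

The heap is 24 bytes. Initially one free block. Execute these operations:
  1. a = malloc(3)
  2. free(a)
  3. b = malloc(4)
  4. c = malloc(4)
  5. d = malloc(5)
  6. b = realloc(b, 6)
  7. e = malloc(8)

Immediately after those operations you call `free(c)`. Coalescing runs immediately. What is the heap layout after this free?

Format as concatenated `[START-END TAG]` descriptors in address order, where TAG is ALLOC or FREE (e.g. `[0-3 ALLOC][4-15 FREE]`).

Op 1: a = malloc(3) -> a = 0; heap: [0-2 ALLOC][3-23 FREE]
Op 2: free(a) -> (freed a); heap: [0-23 FREE]
Op 3: b = malloc(4) -> b = 0; heap: [0-3 ALLOC][4-23 FREE]
Op 4: c = malloc(4) -> c = 4; heap: [0-3 ALLOC][4-7 ALLOC][8-23 FREE]
Op 5: d = malloc(5) -> d = 8; heap: [0-3 ALLOC][4-7 ALLOC][8-12 ALLOC][13-23 FREE]
Op 6: b = realloc(b, 6) -> b = 13; heap: [0-3 FREE][4-7 ALLOC][8-12 ALLOC][13-18 ALLOC][19-23 FREE]
Op 7: e = malloc(8) -> e = NULL; heap: [0-3 FREE][4-7 ALLOC][8-12 ALLOC][13-18 ALLOC][19-23 FREE]
free(c): c = 4 -> block [4-7 ALLOC]; mark free, coalesce with adjacent free neighbors -> [0-7 FREE][8-12 ALLOC][13-18 ALLOC][19-23 FREE]

Answer: [0-7 FREE][8-12 ALLOC][13-18 ALLOC][19-23 FREE]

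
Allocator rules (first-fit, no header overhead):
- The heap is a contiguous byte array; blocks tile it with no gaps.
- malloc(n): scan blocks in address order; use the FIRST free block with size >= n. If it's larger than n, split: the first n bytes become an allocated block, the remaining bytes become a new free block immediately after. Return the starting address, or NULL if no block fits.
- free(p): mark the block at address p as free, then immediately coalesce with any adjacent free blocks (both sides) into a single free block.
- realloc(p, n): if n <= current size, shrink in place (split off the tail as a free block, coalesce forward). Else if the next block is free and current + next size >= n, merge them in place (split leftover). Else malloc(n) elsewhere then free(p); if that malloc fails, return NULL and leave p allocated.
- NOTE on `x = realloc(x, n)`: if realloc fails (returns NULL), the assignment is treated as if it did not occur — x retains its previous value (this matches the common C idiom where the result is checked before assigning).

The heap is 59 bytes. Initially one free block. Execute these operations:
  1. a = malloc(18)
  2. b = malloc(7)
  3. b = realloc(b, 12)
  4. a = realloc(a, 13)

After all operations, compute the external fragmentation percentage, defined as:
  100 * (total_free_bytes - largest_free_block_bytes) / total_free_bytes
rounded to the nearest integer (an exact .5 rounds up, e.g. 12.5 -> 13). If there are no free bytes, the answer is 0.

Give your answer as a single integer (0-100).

Answer: 15

Derivation:
Op 1: a = malloc(18) -> a = 0; heap: [0-17 ALLOC][18-58 FREE]
Op 2: b = malloc(7) -> b = 18; heap: [0-17 ALLOC][18-24 ALLOC][25-58 FREE]
Op 3: b = realloc(b, 12) -> b = 18; heap: [0-17 ALLOC][18-29 ALLOC][30-58 FREE]
Op 4: a = realloc(a, 13) -> a = 0; heap: [0-12 ALLOC][13-17 FREE][18-29 ALLOC][30-58 FREE]
Free blocks: [5 29] total_free=34 largest=29 -> 100*(34-29)/34 = 500/34 ≈ 14.706 -> rounds to 15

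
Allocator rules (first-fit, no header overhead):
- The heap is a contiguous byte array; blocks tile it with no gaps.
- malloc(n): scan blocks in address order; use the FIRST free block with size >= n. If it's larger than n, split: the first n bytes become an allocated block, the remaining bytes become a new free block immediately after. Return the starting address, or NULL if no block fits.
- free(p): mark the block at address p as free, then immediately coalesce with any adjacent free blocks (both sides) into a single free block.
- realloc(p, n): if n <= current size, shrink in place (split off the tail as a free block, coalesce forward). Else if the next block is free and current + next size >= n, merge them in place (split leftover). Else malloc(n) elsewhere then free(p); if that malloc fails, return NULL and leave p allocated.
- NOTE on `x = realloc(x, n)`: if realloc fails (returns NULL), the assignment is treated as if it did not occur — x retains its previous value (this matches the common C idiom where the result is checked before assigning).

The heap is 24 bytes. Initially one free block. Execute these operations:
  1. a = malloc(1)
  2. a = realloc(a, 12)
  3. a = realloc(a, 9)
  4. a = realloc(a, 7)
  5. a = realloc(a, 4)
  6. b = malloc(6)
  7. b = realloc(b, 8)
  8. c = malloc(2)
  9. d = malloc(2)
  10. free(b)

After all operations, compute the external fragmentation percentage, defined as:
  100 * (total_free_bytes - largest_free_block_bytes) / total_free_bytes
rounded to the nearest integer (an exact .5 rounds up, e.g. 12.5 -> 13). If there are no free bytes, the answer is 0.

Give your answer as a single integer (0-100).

Op 1: a = malloc(1) -> a = 0; heap: [0-0 ALLOC][1-23 FREE]
Op 2: a = realloc(a, 12) -> a = 0; heap: [0-11 ALLOC][12-23 FREE]
Op 3: a = realloc(a, 9) -> a = 0; heap: [0-8 ALLOC][9-23 FREE]
Op 4: a = realloc(a, 7) -> a = 0; heap: [0-6 ALLOC][7-23 FREE]
Op 5: a = realloc(a, 4) -> a = 0; heap: [0-3 ALLOC][4-23 FREE]
Op 6: b = malloc(6) -> b = 4; heap: [0-3 ALLOC][4-9 ALLOC][10-23 FREE]
Op 7: b = realloc(b, 8) -> b = 4; heap: [0-3 ALLOC][4-11 ALLOC][12-23 FREE]
Op 8: c = malloc(2) -> c = 12; heap: [0-3 ALLOC][4-11 ALLOC][12-13 ALLOC][14-23 FREE]
Op 9: d = malloc(2) -> d = 14; heap: [0-3 ALLOC][4-11 ALLOC][12-13 ALLOC][14-15 ALLOC][16-23 FREE]
Op 10: free(b) -> (freed b); heap: [0-3 ALLOC][4-11 FREE][12-13 ALLOC][14-15 ALLOC][16-23 FREE]
Free blocks: [8 8] total_free=16 largest=8 -> 100*(16-8)/16 = 800/16 = 50

Answer: 50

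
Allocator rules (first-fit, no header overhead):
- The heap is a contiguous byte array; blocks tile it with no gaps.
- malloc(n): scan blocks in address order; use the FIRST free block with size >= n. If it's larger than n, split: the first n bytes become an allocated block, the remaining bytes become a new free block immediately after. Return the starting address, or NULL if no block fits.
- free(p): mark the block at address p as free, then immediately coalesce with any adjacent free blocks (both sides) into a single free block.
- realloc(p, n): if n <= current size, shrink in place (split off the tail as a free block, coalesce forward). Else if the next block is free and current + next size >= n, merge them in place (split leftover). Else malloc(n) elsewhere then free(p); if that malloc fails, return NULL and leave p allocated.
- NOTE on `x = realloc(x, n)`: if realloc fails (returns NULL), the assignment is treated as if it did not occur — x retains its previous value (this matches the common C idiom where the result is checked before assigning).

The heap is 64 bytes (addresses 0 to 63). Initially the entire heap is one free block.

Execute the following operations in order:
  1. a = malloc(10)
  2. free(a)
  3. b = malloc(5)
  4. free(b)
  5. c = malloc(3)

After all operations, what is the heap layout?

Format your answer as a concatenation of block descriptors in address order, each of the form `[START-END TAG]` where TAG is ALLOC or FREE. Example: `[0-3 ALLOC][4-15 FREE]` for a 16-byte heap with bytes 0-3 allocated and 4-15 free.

Answer: [0-2 ALLOC][3-63 FREE]

Derivation:
Op 1: a = malloc(10) -> a = 0; heap: [0-9 ALLOC][10-63 FREE]
Op 2: free(a) -> (freed a); heap: [0-63 FREE]
Op 3: b = malloc(5) -> b = 0; heap: [0-4 ALLOC][5-63 FREE]
Op 4: free(b) -> (freed b); heap: [0-63 FREE]
Op 5: c = malloc(3) -> c = 0; heap: [0-2 ALLOC][3-63 FREE]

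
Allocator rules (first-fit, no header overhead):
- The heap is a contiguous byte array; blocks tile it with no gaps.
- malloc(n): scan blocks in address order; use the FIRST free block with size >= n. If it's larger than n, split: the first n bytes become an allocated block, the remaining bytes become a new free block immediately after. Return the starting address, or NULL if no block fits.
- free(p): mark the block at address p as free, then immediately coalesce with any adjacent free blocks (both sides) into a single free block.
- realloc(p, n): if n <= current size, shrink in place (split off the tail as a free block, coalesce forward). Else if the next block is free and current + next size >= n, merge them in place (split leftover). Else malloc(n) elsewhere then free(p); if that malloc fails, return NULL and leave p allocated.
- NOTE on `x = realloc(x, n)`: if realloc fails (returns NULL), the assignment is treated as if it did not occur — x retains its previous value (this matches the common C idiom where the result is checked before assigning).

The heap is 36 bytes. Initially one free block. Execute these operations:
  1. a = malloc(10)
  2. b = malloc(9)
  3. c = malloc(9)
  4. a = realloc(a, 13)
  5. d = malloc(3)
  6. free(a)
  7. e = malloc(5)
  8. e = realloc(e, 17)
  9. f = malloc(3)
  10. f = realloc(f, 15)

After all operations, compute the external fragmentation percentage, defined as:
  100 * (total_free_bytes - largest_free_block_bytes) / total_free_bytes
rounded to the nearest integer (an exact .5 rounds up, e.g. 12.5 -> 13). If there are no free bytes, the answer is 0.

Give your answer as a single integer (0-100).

Answer: 29

Derivation:
Op 1: a = malloc(10) -> a = 0; heap: [0-9 ALLOC][10-35 FREE]
Op 2: b = malloc(9) -> b = 10; heap: [0-9 ALLOC][10-18 ALLOC][19-35 FREE]
Op 3: c = malloc(9) -> c = 19; heap: [0-9 ALLOC][10-18 ALLOC][19-27 ALLOC][28-35 FREE]
Op 4: a = realloc(a, 13) -> NULL (a unchanged); heap: [0-9 ALLOC][10-18 ALLOC][19-27 ALLOC][28-35 FREE]
Op 5: d = malloc(3) -> d = 28; heap: [0-9 ALLOC][10-18 ALLOC][19-27 ALLOC][28-30 ALLOC][31-35 FREE]
Op 6: free(a) -> (freed a); heap: [0-9 FREE][10-18 ALLOC][19-27 ALLOC][28-30 ALLOC][31-35 FREE]
Op 7: e = malloc(5) -> e = 0; heap: [0-4 ALLOC][5-9 FREE][10-18 ALLOC][19-27 ALLOC][28-30 ALLOC][31-35 FREE]
Op 8: e = realloc(e, 17) -> NULL (e unchanged); heap: [0-4 ALLOC][5-9 FREE][10-18 ALLOC][19-27 ALLOC][28-30 ALLOC][31-35 FREE]
Op 9: f = malloc(3) -> f = 5; heap: [0-4 ALLOC][5-7 ALLOC][8-9 FREE][10-18 ALLOC][19-27 ALLOC][28-30 ALLOC][31-35 FREE]
Op 10: f = realloc(f, 15) -> NULL (f unchanged); heap: [0-4 ALLOC][5-7 ALLOC][8-9 FREE][10-18 ALLOC][19-27 ALLOC][28-30 ALLOC][31-35 FREE]
Free blocks: [2 5] total_free=7 largest=5 -> 100*(7-5)/7 = 200/7 ≈ 28.571 -> rounds to 29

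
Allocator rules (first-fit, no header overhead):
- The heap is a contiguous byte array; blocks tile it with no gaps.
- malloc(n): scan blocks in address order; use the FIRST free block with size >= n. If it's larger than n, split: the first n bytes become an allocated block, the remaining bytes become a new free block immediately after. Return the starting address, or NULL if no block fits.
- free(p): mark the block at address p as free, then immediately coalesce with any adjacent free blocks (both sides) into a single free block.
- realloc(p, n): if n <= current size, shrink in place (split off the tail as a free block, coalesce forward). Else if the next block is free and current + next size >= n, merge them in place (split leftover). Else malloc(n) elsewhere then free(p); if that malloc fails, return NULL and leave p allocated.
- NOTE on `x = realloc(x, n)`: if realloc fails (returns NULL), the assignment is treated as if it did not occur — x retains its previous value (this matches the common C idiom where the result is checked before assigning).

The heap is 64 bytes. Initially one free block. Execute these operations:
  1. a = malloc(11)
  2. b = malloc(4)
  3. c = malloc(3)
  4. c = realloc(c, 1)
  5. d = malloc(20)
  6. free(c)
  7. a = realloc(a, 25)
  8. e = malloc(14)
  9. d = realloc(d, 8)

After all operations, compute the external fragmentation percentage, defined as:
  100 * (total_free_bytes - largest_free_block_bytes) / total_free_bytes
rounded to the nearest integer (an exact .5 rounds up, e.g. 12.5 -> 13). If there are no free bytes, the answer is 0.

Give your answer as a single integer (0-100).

Op 1: a = malloc(11) -> a = 0; heap: [0-10 ALLOC][11-63 FREE]
Op 2: b = malloc(4) -> b = 11; heap: [0-10 ALLOC][11-14 ALLOC][15-63 FREE]
Op 3: c = malloc(3) -> c = 15; heap: [0-10 ALLOC][11-14 ALLOC][15-17 ALLOC][18-63 FREE]
Op 4: c = realloc(c, 1) -> c = 15; heap: [0-10 ALLOC][11-14 ALLOC][15-15 ALLOC][16-63 FREE]
Op 5: d = malloc(20) -> d = 16; heap: [0-10 ALLOC][11-14 ALLOC][15-15 ALLOC][16-35 ALLOC][36-63 FREE]
Op 6: free(c) -> (freed c); heap: [0-10 ALLOC][11-14 ALLOC][15-15 FREE][16-35 ALLOC][36-63 FREE]
Op 7: a = realloc(a, 25) -> a = 36; heap: [0-10 FREE][11-14 ALLOC][15-15 FREE][16-35 ALLOC][36-60 ALLOC][61-63 FREE]
Op 8: e = malloc(14) -> e = NULL; heap: [0-10 FREE][11-14 ALLOC][15-15 FREE][16-35 ALLOC][36-60 ALLOC][61-63 FREE]
Op 9: d = realloc(d, 8) -> d = 16; heap: [0-10 FREE][11-14 ALLOC][15-15 FREE][16-23 ALLOC][24-35 FREE][36-60 ALLOC][61-63 FREE]
Free blocks: [11 1 12 3] total_free=27 largest=12 -> 100*(27-12)/27 = 1500/27 ≈ 55.556 -> rounds to 56

Answer: 56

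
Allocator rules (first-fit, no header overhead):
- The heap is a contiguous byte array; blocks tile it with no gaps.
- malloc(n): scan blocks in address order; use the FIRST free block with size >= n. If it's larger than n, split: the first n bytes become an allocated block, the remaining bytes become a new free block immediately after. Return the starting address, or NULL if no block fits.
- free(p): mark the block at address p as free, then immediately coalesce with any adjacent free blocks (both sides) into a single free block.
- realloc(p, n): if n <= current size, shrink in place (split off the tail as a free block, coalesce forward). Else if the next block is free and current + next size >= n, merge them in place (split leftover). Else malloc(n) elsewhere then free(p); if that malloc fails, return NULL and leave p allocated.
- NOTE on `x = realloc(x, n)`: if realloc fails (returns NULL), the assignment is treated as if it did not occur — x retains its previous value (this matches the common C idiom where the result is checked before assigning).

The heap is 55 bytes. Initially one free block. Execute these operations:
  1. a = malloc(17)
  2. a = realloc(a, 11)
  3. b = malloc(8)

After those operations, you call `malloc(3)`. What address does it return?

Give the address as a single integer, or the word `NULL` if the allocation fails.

Op 1: a = malloc(17) -> a = 0; heap: [0-16 ALLOC][17-54 FREE]
Op 2: a = realloc(a, 11) -> a = 0; heap: [0-10 ALLOC][11-54 FREE]
Op 3: b = malloc(8) -> b = 11; heap: [0-10 ALLOC][11-18 ALLOC][19-54 FREE]
malloc(3): first-fit scan over [0-10 ALLOC][11-18 ALLOC][19-54 FREE] -> 19

Answer: 19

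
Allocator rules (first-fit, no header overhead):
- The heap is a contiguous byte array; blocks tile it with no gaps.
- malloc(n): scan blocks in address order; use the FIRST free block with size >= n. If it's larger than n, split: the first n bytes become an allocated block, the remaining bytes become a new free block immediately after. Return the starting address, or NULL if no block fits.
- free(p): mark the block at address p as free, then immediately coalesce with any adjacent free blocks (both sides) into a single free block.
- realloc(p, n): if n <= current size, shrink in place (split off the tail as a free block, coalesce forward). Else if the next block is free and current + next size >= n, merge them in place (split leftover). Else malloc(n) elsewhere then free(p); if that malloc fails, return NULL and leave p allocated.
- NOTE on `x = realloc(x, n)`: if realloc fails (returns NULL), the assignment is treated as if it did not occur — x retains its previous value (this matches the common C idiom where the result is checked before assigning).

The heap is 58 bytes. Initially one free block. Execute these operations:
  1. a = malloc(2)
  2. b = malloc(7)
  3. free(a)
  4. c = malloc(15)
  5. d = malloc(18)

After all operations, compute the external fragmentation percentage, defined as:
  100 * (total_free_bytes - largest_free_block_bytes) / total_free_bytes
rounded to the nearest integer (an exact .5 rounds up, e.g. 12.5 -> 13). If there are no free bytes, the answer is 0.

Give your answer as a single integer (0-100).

Op 1: a = malloc(2) -> a = 0; heap: [0-1 ALLOC][2-57 FREE]
Op 2: b = malloc(7) -> b = 2; heap: [0-1 ALLOC][2-8 ALLOC][9-57 FREE]
Op 3: free(a) -> (freed a); heap: [0-1 FREE][2-8 ALLOC][9-57 FREE]
Op 4: c = malloc(15) -> c = 9; heap: [0-1 FREE][2-8 ALLOC][9-23 ALLOC][24-57 FREE]
Op 5: d = malloc(18) -> d = 24; heap: [0-1 FREE][2-8 ALLOC][9-23 ALLOC][24-41 ALLOC][42-57 FREE]
Free blocks: [2 16] total_free=18 largest=16 -> 100*(18-16)/18 = 200/18 ≈ 11.111 -> rounds to 11

Answer: 11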